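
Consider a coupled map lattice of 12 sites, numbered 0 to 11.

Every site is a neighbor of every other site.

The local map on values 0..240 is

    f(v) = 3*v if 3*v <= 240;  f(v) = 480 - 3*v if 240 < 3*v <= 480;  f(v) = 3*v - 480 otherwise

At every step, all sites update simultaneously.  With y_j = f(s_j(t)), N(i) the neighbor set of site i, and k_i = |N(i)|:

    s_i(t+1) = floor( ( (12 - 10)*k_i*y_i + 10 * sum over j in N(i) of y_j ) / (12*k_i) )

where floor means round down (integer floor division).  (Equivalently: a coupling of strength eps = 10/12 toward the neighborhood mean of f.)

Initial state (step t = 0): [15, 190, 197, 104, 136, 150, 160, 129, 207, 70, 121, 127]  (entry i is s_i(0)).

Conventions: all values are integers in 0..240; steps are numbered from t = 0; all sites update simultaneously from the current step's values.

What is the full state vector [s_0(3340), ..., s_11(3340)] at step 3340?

Simulating step by step:
t=0: [15, 190, 197, 104, 136, 150, 160, 129, 207, 70, 121, 127]
t=1: [93, 97, 99, 104, 95, 91, 89, 97, 101, 108, 99, 98]
t=2: [188, 187, 186, 185, 187, 189, 189, 187, 186, 184, 186, 187]
t=3: [80, 80, 80, 79, 80, 80, 80, 80, 80, 79, 80, 80]
t=4: [239, 239, 239, 239, 239, 239, 239, 239, 239, 239, 239, 239]
t=5: [237, 237, 237, 237, 237, 237, 237, 237, 237, 237, 237, 237]
t=6: [231, 231, 231, 231, 231, 231, 231, 231, 231, 231, 231, 231]
t=7: [213, 213, 213, 213, 213, 213, 213, 213, 213, 213, 213, 213]
t=8: [159, 159, 159, 159, 159, 159, 159, 159, 159, 159, 159, 159]
t=9: [3, 3, 3, 3, 3, 3, 3, 3, 3, 3, 3, 3]
t=10: [9, 9, 9, 9, 9, 9, 9, 9, 9, 9, 9, 9]
t=11: [27, 27, 27, 27, 27, 27, 27, 27, 27, 27, 27, 27]
t=12: [81, 81, 81, 81, 81, 81, 81, 81, 81, 81, 81, 81]
t=13: [237, 237, 237, 237, 237, 237, 237, 237, 237, 237, 237, 237]

Answer: [81, 81, 81, 81, 81, 81, 81, 81, 81, 81, 81, 81]
Key observation: The state at step 5, [237, 237, 237, 237, 237, 237, 237, 237, 237, 237, 237, 237], reappears at step 13: the system is in a cycle of period 8 from step 5 on.  Therefore the state at step 3340 equals the state at step 5 + ((3340 - 5) mod 8) = 12, which is [81, 81, 81, 81, 81, 81, 81, 81, 81, 81, 81, 81].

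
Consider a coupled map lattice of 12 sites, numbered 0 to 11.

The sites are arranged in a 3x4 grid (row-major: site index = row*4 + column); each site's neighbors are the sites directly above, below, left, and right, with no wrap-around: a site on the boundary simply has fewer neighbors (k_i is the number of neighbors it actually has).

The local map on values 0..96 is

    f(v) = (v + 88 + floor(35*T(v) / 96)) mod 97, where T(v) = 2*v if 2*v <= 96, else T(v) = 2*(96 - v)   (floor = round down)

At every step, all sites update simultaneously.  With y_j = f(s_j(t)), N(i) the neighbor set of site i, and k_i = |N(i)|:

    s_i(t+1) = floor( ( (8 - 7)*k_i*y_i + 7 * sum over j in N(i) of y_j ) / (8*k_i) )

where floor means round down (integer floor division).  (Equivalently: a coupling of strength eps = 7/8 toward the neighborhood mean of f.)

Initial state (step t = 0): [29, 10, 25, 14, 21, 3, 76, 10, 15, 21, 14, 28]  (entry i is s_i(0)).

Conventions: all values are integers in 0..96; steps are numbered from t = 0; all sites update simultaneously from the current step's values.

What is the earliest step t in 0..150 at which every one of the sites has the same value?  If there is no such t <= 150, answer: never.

Simulating step by step:
t=0: [29, 10, 25, 14, 21, 3, 76, 10, 15, 21, 14, 28]  (not all equal)
t=1: [20, 50, 34, 20, 47, 42, 42, 40, 25, 39, 44, 14]  (not all equal)
t=2: [67, 49, 53, 50, 44, 66, 60, 37, 61, 55, 48, 57]  (not all equal)
t=3: [71, 76, 75, 65, 76, 73, 71, 72, 71, 76, 75, 65]  (not all equal)
t=4: [80, 80, 79, 80, 80, 80, 80, 78, 80, 80, 79, 80]  (not all equal)
t=5: [82, 82, 82, 82, 82, 82, 82, 82, 82, 82, 82, 82]  (all equal)

Answer: 5
Key observation: Synchronization is absorbing here: once all sites are equal they stay equal, and step 5 is the first all-equal step.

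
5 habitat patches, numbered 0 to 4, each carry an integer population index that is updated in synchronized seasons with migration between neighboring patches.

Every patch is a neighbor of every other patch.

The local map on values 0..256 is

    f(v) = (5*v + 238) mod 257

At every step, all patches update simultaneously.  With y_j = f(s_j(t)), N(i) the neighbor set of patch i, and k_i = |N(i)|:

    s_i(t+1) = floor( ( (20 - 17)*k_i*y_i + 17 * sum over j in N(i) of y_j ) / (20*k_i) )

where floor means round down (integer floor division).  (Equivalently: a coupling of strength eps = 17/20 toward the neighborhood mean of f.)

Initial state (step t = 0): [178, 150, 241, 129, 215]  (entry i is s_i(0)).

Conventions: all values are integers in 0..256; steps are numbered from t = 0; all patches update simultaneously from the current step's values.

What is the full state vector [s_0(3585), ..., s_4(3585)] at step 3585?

Simulating step by step:
t=0: [178, 150, 241, 129, 215]
t=1: [124, 117, 120, 123, 128]
t=2: [78, 80, 79, 78, 77]
t=3: [116, 115, 115, 116, 116]
t=4: [44, 45, 45, 44, 44]
t=5: [203, 202, 202, 203, 203]
t=6: [222, 223, 223, 222, 222]
t=7: [65, 64, 64, 65, 65]
t=8: [46, 47, 47, 46, 46]
t=9: [213, 212, 212, 213, 213]
t=10: [15, 16, 16, 15, 15]
t=11: [58, 57, 57, 58, 58]
t=12: [11, 12, 12, 11, 11]
t=13: [38, 37, 37, 38, 38]
t=14: [168, 169, 169, 168, 168]
t=15: [52, 51, 51, 52, 52]
t=16: [238, 239, 239, 238, 238]
t=17: [145, 144, 144, 145, 145]
t=18: [189, 190, 190, 189, 189]
t=19: [157, 156, 156, 157, 157]
t=20: [249, 250, 250, 249, 249]
t=21: [200, 199, 199, 200, 200]
t=22: [207, 208, 208, 207, 207]
t=23: [247, 246, 246, 247, 247]
t=24: [185, 186, 186, 185, 185]
t=25: [137, 136, 136, 137, 137]
t=26: [149, 150, 150, 149, 149]
t=27: [214, 213, 213, 214, 214]
t=28: [20, 21, 21, 20, 20]
t=29: [83, 82, 82, 83, 83]
t=30: [136, 137, 137, 136, 136]
t=31: [149, 148, 148, 149, 149]
t=32: [209, 210, 210, 209, 209]
t=33: [147, 163, 163, 147, 147]
t=34: [126, 137, 137, 126, 126]
t=35: [120, 116, 116, 120, 120]
t=36: [58, 59, 59, 58, 58]
t=37: [16, 15, 15, 16, 16]
t=38: [58, 59, 59, 58, 58]

Answer: [16, 15, 15, 16, 16]
Key observation: The state at step 36, [58, 59, 59, 58, 58], reappears at step 38: the system is in a cycle of period 2 from step 36 on.  Therefore the state at step 3585 equals the state at step 36 + ((3585 - 36) mod 2) = 37, which is [16, 15, 15, 16, 16].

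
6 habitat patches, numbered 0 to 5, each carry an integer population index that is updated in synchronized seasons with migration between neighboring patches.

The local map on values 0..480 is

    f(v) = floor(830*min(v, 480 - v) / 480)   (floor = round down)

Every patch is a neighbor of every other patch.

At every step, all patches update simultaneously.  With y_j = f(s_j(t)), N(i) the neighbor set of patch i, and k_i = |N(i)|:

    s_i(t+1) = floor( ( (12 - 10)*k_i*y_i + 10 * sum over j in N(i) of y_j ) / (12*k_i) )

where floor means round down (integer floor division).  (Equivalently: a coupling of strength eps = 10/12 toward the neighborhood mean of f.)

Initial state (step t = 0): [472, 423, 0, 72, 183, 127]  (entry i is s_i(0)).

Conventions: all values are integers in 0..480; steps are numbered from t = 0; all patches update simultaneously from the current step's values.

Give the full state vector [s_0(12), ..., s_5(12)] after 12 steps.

Simulating step by step:
t=0: [472, 423, 0, 72, 183, 127]
t=1: [128, 128, 128, 128, 128, 128]
t=2: [221, 221, 221, 221, 221, 221]
t=3: [382, 382, 382, 382, 382, 382]
t=4: [169, 169, 169, 169, 169, 169]
t=5: [292, 292, 292, 292, 292, 292]
t=6: [325, 325, 325, 325, 325, 325]
t=7: [268, 268, 268, 268, 268, 268]
t=8: [366, 366, 366, 366, 366, 366]
t=9: [197, 197, 197, 197, 197, 197]
t=10: [340, 340, 340, 340, 340, 340]
t=11: [242, 242, 242, 242, 242, 242]
t=12: [411, 411, 411, 411, 411, 411]

Answer: [411, 411, 411, 411, 411, 411]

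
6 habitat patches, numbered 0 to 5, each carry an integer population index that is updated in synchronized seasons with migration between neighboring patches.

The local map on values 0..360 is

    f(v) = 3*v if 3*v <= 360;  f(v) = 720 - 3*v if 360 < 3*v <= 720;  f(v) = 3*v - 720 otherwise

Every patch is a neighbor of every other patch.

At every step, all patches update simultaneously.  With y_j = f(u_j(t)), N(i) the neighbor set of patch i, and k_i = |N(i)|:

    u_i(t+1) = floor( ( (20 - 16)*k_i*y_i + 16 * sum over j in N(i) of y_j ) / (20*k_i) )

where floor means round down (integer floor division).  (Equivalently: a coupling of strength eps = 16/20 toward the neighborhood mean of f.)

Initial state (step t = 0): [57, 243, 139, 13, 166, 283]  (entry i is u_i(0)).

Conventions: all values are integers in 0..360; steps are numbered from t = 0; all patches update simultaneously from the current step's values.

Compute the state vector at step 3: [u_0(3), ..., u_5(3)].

Simulating step by step:
t=0: [57, 243, 139, 13, 166, 283]
t=1: [146, 140, 151, 141, 148, 144]
t=2: [284, 285, 284, 285, 284, 285]
t=3: [133, 133, 133, 133, 133, 133]

Answer: [133, 133, 133, 133, 133, 133]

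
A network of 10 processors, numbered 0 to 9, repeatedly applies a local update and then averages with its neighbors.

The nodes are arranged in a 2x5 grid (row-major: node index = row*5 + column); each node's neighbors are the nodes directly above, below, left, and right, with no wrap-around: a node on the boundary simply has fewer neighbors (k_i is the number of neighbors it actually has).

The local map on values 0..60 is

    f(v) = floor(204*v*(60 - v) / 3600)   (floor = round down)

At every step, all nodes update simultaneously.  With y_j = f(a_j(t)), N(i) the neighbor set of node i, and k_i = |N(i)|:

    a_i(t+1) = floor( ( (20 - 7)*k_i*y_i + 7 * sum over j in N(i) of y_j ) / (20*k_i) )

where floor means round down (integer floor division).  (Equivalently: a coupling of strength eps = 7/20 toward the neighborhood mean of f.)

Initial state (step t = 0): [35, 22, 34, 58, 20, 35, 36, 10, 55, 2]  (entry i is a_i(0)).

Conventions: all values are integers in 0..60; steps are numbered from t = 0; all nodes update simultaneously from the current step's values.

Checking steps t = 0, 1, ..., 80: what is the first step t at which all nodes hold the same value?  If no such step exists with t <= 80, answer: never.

Simulating step by step:
t=0: [35, 22, 34, 58, 20, 35, 36, 10, 55, 2]  (not all equal)
t=1: [48, 47, 41, 16, 31, 48, 45, 31, 14, 14]  (not all equal)
t=2: [32, 35, 42, 40, 45, 33, 38, 46, 37, 38]  (not all equal)
t=3: [49, 48, 42, 44, 40, 49, 46, 39, 46, 45]  (not all equal)
t=4: [30, 33, 40, 39, 42, 31, 36, 43, 37, 38]  (not all equal)
t=5: [50, 49, 45, 45, 43, 49, 47, 43, 46, 46]  (not all equal)
t=6: [28, 31, 37, 38, 39, 30, 33, 39, 36, 36]  (not all equal)
t=7: [50, 49, 47, 47, 46, 50, 49, 46, 47, 47]  (not all equal)
t=8: [28, 30, 33, 34, 35, 28, 30, 34, 34, 34]  (not all equal)
t=9: [50, 50, 50, 49, 49, 50, 50, 50, 50, 49]  (not all equal)
t=10: [28, 28, 28, 29, 30, 28, 28, 28, 28, 29]  (not all equal)
t=11: [50, 50, 50, 50, 50, 50, 50, 50, 50, 50]  (all equal)

Answer: 11
Key observation: Synchronization is absorbing here: once all nodes are equal they stay equal, and step 11 is the first all-equal step.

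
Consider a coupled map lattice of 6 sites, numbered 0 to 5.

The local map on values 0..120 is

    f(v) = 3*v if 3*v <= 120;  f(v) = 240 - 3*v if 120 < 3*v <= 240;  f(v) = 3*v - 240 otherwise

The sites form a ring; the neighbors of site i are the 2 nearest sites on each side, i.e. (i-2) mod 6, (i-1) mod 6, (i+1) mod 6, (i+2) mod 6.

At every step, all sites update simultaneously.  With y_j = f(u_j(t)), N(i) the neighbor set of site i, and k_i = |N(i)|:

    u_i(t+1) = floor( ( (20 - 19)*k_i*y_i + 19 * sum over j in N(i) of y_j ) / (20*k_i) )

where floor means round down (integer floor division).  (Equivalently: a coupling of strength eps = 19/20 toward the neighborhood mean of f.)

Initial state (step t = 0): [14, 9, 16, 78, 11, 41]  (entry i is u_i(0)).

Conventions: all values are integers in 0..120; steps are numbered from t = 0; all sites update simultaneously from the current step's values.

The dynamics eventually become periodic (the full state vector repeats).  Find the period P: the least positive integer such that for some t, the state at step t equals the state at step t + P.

Answer: 4
Key observation: The state at step 45, [117, 117, 117, 117, 117, 117], reappears at step 49 — and no state repeats earlier — so the cycle the system enters has period 4.

Derivation:
t=0: [14, 9, 16, 78, 11, 41]
t=1: [55, 51, 28, 53, 52, 31]
t=2: [86, 83, 81, 86, 83, 82]
t=3: [7, 11, 12, 7, 11, 13]
t=4: [34, 29, 27, 34, 29, 27]
t=5: [84, 91, 93, 84, 91, 93]
t=6: [34, 25, 23, 34, 25, 23]
t=7: [73, 84, 87, 73, 84, 87]
t=8: [16, 20, 16, 16, 20, 16]
t=9: [53, 48, 53, 53, 48, 53]
t=10: [88, 81, 88, 88, 81, 88]
t=11: [14, 22, 14, 14, 22, 14]
t=12: [53, 43, 53, 53, 43, 53]
t=13: [95, 82, 95, 95, 82, 95]
t=14: [26, 43, 26, 26, 43, 26]
t=15: [93, 79, 93, 93, 79, 93]
t=16: [21, 37, 21, 21, 37, 21]
t=17: [85, 65, 85, 85, 65, 85]
t=18: [29, 16, 29, 29, 16, 29]
t=19: [68, 85, 68, 68, 85, 68]
t=20: [26, 34, 26, 26, 34, 26]
t=21: [89, 79, 89, 89, 79, 89]
t=22: [15, 25, 15, 15, 25, 15]
t=23: [59, 46, 59, 59, 46, 59]
t=24: [81, 64, 81, 81, 64, 81]
t=25: [24, 5, 24, 24, 5, 24]
t=26: [44, 69, 44, 44, 69, 44]
t=27: [72, 104, 72, 72, 104, 72]
t=28: [46, 26, 46, 46, 26, 46]
t=29: [90, 100, 90, 90, 100, 90]
t=30: [44, 31, 44, 44, 31, 44]
t=31: [100, 107, 100, 100, 107, 100]
t=32: [69, 61, 69, 69, 61, 69]
t=33: [44, 34, 44, 44, 34, 44]
t=34: [105, 107, 105, 105, 107, 105]
t=35: [77, 75, 77, 77, 75, 77]
t=36: [11, 9, 11, 11, 9, 11]
t=37: [30, 32, 30, 30, 32, 30]
t=38: [92, 90, 92, 92, 90, 92]
t=39: [33, 35, 33, 33, 35, 33]
t=40: [101, 99, 101, 101, 99, 101]
t=41: [60, 62, 60, 60, 62, 60]
t=42: [57, 59, 57, 57, 59, 57]
t=43: [66, 68, 66, 66, 68, 66]
t=44: [39, 41, 39, 39, 41, 39]
t=45: [117, 117, 117, 117, 117, 117]
t=46: [111, 111, 111, 111, 111, 111]
t=47: [93, 93, 93, 93, 93, 93]
t=48: [39, 39, 39, 39, 39, 39]
t=49: [117, 117, 117, 117, 117, 117]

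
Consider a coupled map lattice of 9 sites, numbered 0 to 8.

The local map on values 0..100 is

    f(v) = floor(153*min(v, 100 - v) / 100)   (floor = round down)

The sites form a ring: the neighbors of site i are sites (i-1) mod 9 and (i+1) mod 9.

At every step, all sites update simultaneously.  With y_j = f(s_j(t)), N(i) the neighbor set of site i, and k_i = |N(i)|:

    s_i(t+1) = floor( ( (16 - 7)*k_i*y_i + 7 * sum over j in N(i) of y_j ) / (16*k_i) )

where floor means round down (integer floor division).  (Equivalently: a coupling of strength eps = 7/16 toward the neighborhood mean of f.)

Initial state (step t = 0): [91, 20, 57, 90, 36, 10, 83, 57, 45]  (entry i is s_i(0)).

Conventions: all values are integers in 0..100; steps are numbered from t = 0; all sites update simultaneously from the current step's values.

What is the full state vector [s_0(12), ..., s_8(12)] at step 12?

Answer: [54, 54, 53, 55, 57, 57, 55, 52, 52]

Derivation:
t=0: [91, 20, 57, 90, 36, 10, 83, 57, 45]
t=1: [28, 33, 46, 34, 37, 26, 32, 57, 55]
t=2: [49, 52, 61, 56, 51, 44, 49, 61, 61]
t=3: [70, 70, 63, 66, 70, 70, 69, 62, 62]
t=4: [47, 47, 52, 51, 46, 45, 48, 55, 55]
t=5: [70, 71, 72, 72, 70, 69, 70, 69, 68]
t=6: [45, 43, 42, 42, 44, 46, 45, 46, 47]
t=7: [68, 65, 64, 64, 67, 68, 68, 69, 70]
t=8: [48, 52, 54, 53, 50, 48, 47, 46, 46]
t=9: [72, 72, 70, 71, 74, 73, 71, 70, 70]
t=10: [42, 42, 44, 43, 40, 41, 43, 44, 44]
t=11: [64, 64, 65, 64, 62, 62, 64, 66, 66]
t=12: [54, 54, 53, 55, 57, 57, 55, 52, 52]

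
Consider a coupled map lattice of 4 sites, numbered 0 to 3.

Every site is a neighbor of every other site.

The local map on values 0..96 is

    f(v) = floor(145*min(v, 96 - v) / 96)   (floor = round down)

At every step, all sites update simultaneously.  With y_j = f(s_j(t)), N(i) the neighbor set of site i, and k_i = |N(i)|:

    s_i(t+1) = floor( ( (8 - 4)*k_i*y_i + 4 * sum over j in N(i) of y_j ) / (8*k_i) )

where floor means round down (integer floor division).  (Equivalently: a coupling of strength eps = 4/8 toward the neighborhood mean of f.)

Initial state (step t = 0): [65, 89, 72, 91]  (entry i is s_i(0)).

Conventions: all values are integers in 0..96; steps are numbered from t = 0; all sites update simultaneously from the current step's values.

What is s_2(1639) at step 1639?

Answer: s_2(1639) = 57
Key observation: The state at step 14, [58, 58, 58, 58], reappears at step 16: the system is in a cycle of period 2 from step 14 on.  Therefore the state at step 1639 equals the state at step 14 + ((1639 - 14) mod 2) = 15, which is [57, 57, 57, 57].

Derivation:
t=0: [65, 89, 72, 91]
t=1: [31, 19, 28, 18]
t=2: [39, 33, 37, 32]
t=3: [54, 51, 53, 51]
t=4: [64, 65, 64, 65]
t=5: [47, 46, 47, 46]
t=6: [69, 69, 69, 69]
t=7: [40, 40, 40, 40]
t=8: [60, 60, 60, 60]
t=9: [54, 54, 54, 54]
t=10: [63, 63, 63, 63]
t=11: [49, 49, 49, 49]
t=12: [70, 70, 70, 70]
t=13: [39, 39, 39, 39]
t=14: [58, 58, 58, 58]
t=15: [57, 57, 57, 57]
t=16: [58, 58, 58, 58]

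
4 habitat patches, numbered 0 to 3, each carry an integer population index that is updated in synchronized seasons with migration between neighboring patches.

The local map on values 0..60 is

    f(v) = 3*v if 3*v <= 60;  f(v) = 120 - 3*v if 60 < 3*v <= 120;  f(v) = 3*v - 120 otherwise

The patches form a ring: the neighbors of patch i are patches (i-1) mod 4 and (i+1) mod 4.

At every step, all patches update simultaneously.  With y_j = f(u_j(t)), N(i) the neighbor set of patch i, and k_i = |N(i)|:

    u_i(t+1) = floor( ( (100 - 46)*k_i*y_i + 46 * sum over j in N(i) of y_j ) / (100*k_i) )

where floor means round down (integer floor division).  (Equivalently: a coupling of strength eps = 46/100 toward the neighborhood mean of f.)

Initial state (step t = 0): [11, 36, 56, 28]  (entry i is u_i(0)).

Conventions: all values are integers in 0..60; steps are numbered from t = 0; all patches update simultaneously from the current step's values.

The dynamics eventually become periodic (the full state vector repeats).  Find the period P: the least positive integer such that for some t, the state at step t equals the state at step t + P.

Answer: 4
Key observation: The state at step 34, [21, 21, 21, 21], reappears at step 38 — and no state repeats earlier — so the cycle the system enters has period 4.

Derivation:
t=0: [11, 36, 56, 28]
t=1: [28, 25, 36, 38]
t=2: [31, 35, 18, 14]
t=3: [27, 26, 42, 41]
t=4: [31, 33, 13, 11]
t=5: [27, 26, 33, 33]
t=6: [35, 36, 25, 25]
t=7: [21, 20, 37, 38]
t=8: [45, 47, 20, 18]
t=9: [25, 28, 49, 46]
t=10: [36, 36, 27, 26]
t=11: [18, 18, 33, 34]
t=12: [45, 46, 27, 26]
t=13: [21, 22, 34, 35]
t=14: [46, 46, 25, 25]
t=15: [24, 24, 38, 38]
t=16: [38, 38, 15, 15]
t=17: [14, 14, 36, 36]
t=18: [35, 35, 18, 18]
t=19: [23, 23, 45, 45]
t=20: [42, 42, 23, 23]
t=21: [16, 16, 40, 40]
t=22: [36, 36, 11, 11]
t=23: [16, 16, 28, 28]
t=24: [45, 45, 38, 38]
t=25: [12, 12, 8, 8]
t=26: [33, 33, 26, 26]
t=27: [25, 25, 37, 37]
t=28: [36, 36, 17, 17]
t=29: [20, 20, 42, 42]
t=30: [47, 47, 18, 18]
t=31: [28, 28, 46, 46]
t=32: [31, 31, 22, 22]
t=33: [33, 33, 47, 47]
t=34: [21, 21, 21, 21]
t=35: [57, 57, 57, 57]
t=36: [51, 51, 51, 51]
t=37: [33, 33, 33, 33]
t=38: [21, 21, 21, 21]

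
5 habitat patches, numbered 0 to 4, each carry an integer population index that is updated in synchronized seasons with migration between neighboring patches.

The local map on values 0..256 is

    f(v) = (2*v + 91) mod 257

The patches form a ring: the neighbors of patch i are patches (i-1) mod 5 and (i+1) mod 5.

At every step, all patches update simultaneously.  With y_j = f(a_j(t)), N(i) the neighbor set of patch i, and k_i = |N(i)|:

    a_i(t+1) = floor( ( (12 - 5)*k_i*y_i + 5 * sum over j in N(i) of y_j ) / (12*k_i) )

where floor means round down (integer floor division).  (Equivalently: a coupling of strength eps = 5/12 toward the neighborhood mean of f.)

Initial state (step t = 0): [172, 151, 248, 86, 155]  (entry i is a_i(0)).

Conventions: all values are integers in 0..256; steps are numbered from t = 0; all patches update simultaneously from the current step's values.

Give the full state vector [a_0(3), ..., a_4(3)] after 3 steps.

Answer: [89, 128, 192, 167, 96]

Derivation:
t=0: [172, 151, 248, 86, 155]
t=1: [162, 131, 72, 48, 122]
t=2: [128, 137, 196, 174, 117]
t=3: [89, 128, 192, 167, 96]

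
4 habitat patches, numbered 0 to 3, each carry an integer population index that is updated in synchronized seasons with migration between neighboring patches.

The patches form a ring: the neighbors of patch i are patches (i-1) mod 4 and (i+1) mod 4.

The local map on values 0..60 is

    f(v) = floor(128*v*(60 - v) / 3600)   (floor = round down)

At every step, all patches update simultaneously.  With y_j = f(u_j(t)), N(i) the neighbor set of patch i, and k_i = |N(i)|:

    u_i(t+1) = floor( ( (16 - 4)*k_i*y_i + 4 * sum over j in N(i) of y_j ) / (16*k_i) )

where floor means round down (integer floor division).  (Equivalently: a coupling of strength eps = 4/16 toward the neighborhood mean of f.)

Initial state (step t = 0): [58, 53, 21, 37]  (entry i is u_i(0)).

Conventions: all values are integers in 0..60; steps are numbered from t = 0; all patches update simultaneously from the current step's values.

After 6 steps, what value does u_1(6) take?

Simulating step by step:
t=0: [58, 53, 21, 37]
t=1: [8, 13, 27, 26]
t=2: [17, 21, 29, 28]
t=3: [26, 28, 30, 30]
t=4: [31, 31, 31, 31]
t=5: [31, 31, 31, 31]
t=6: [31, 31, 31, 31]

Answer: u_1(6) = 31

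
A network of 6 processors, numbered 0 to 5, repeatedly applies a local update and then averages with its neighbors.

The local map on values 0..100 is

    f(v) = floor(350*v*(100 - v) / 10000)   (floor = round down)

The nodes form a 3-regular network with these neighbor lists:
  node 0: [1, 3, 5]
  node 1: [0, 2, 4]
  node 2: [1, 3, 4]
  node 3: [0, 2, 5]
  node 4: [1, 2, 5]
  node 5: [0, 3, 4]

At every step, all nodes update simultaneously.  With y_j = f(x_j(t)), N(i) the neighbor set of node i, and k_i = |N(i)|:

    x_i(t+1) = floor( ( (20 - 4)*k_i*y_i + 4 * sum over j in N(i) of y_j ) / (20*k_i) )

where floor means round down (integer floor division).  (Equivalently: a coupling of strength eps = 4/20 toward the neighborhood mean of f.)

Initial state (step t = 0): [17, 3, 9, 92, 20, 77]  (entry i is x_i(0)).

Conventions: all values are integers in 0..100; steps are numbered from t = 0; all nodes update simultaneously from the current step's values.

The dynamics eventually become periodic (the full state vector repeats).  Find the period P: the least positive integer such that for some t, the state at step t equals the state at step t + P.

Answer: 4
Key observation: The state at step 16, [85, 85, 85, 85, 85, 85], reappears at step 20 — and no state repeats earlier — so the cycle the system enters has period 4.

Derivation:
t=0: [17, 3, 9, 92, 20, 77]
t=1: [45, 16, 28, 29, 51, 57]
t=2: [82, 53, 69, 73, 83, 84]
t=3: [54, 81, 72, 65, 53, 48]
t=4: [83, 58, 70, 79, 83, 86]
t=5: [51, 79, 71, 57, 52, 44]
t=6: [84, 62, 72, 84, 84, 86]
t=7: [49, 76, 67, 48, 50, 43]
t=8: [85, 67, 77, 86, 84, 85]
t=9: [46, 71, 59, 43, 49, 44]
t=10: [85, 74, 83, 85, 85, 86]
t=11: [45, 62, 49, 44, 45, 42]
t=12: [85, 82, 86, 86, 85, 85]
t=13: [44, 49, 42, 42, 44, 43]
t=14: [85, 86, 85, 85, 85, 85]
t=15: [43, 42, 43, 44, 43, 44]
t=16: [85, 85, 85, 85, 85, 85]
t=17: [44, 44, 44, 44, 44, 44]
t=18: [86, 86, 86, 86, 86, 86]
t=19: [42, 42, 42, 42, 42, 42]
t=20: [85, 85, 85, 85, 85, 85]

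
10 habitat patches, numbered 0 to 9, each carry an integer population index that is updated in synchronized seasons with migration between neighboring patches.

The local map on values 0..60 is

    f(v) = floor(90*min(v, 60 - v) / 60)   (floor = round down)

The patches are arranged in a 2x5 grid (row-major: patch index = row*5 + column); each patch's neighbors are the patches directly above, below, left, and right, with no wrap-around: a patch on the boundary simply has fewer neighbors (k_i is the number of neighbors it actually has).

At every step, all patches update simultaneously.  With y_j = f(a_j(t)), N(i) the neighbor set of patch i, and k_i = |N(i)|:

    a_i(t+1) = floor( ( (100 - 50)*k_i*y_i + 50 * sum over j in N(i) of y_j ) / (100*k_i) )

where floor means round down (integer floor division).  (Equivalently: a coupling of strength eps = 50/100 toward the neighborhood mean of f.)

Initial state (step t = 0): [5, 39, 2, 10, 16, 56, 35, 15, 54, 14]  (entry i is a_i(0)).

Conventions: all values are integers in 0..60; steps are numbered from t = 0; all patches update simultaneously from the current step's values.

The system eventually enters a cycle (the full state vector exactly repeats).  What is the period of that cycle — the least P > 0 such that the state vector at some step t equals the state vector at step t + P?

Simulating step by step:
t=0: [5, 39, 2, 10, 16, 56, 35, 15, 54, 14]
t=1: [12, 23, 12, 13, 21, 14, 28, 19, 14, 18]
t=2: [22, 30, 22, 21, 27, 25, 34, 27, 22, 26]
t=3: [37, 40, 35, 33, 37, 36, 39, 37, 34, 37]
t=4: [33, 32, 35, 38, 35, 34, 32, 34, 37, 35]
t=5: [40, 40, 37, 34, 36, 40, 41, 38, 35, 36]
t=6: [30, 30, 34, 37, 36, 29, 29, 33, 36, 36]
t=7: [44, 43, 39, 35, 35, 43, 42, 39, 36, 36]
t=8: [24, 26, 31, 35, 36, 25, 27, 31, 35, 36]
t=9: [37, 39, 41, 37, 36, 37, 39, 41, 37, 36]
t=10: [33, 31, 29, 33, 35, 33, 31, 29, 33, 35]
t=11: [40, 42, 42, 40, 37, 40, 42, 42, 40, 37]
t=12: [29, 27, 27, 30, 33, 29, 27, 27, 30, 33]
t=13: [42, 40, 40, 43, 41, 42, 40, 40, 43, 41]
t=14: [27, 29, 29, 26, 27, 27, 29, 29, 26, 27]
t=15: [40, 42, 42, 39, 39, 40, 42, 42, 39, 39]
t=16: [29, 27, 27, 30, 31, 29, 27, 27, 30, 31]
t=17: [42, 40, 40, 43, 43, 42, 40, 40, 43, 43]
t=18: [27, 29, 29, 25, 25, 27, 29, 29, 25, 25]
t=19: [40, 42, 42, 38, 37, 40, 42, 42, 38, 37]
t=20: [29, 27, 28, 32, 33, 29, 27, 28, 32, 33]
t=21: [42, 40, 41, 41, 40, 42, 40, 41, 41, 40]
t=22: [27, 29, 28, 28, 29, 27, 29, 28, 28, 29]
t=23: [40, 42, 42, 42, 42, 40, 42, 42, 42, 42]
t=24: [29, 27, 27, 27, 27, 29, 27, 27, 27, 27]
t=25: [42, 40, 40, 40, 40, 42, 40, 40, 40, 40]
t=26: [27, 29, 30, 30, 30, 27, 29, 30, 30, 30]
t=27: [40, 42, 44, 45, 45, 40, 42, 44, 45, 45]
t=28: [29, 27, 24, 22, 22, 29, 27, 24, 22, 22]
t=29: [42, 39, 36, 33, 33, 42, 39, 36, 33, 33]
t=30: [28, 31, 35, 39, 40, 28, 31, 35, 39, 40]
t=31: [42, 41, 37, 31, 30, 42, 41, 37, 31, 30]
t=32: [27, 28, 34, 41, 44, 27, 28, 34, 41, 44]
t=33: [40, 41, 37, 29, 25, 40, 41, 37, 29, 25]
t=34: [29, 29, 34, 40, 38, 29, 29, 34, 40, 38]
t=35: [43, 42, 38, 32, 32, 43, 42, 38, 32, 32]
t=36: [25, 27, 33, 40, 42, 25, 27, 33, 40, 42]
t=37: [37, 39, 38, 31, 27, 37, 39, 38, 31, 27]
t=38: [33, 31, 34, 40, 40, 33, 31, 34, 40, 40]
t=39: [40, 41, 38, 31, 30, 40, 41, 38, 31, 30]
t=40: [29, 29, 33, 41, 44, 29, 29, 33, 41, 44]
t=41: [43, 42, 38, 29, 25, 43, 42, 38, 29, 25]
t=42: [25, 27, 33, 40, 38, 25, 27, 33, 40, 38]
t=43: [37, 39, 38, 32, 32, 37, 39, 38, 32, 32]
t=44: [33, 31, 34, 40, 42, 33, 31, 34, 40, 42]
t=45: [40, 41, 38, 31, 27, 40, 41, 38, 31, 27]
t=46: [29, 29, 33, 40, 40, 29, 29, 33, 40, 40]
t=47: [43, 42, 38, 31, 30, 43, 42, 38, 31, 30]
t=48: [25, 27, 33, 41, 44, 25, 27, 33, 41, 44]
t=49: [37, 39, 38, 29, 25, 37, 39, 38, 29, 25]
t=50: [33, 31, 34, 40, 38, 33, 31, 34, 40, 38]
t=51: [40, 41, 38, 32, 32, 40, 41, 38, 32, 32]
t=52: [29, 29, 33, 40, 42, 29, 29, 33, 40, 42]
t=53: [43, 42, 38, 31, 27, 43, 42, 38, 31, 27]
t=54: [25, 27, 33, 40, 40, 25, 27, 33, 40, 40]
t=55: [37, 39, 38, 31, 30, 37, 39, 38, 31, 30]
t=56: [33, 31, 34, 41, 44, 33, 31, 34, 41, 44]
t=57: [40, 41, 37, 29, 25, 40, 41, 37, 29, 25]

Answer: 24
Key observation: The state at step 33, [40, 41, 37, 29, 25, 40, 41, 37, 29, 25], reappears at step 57 — and no state repeats earlier — so the cycle the system enters has period 24.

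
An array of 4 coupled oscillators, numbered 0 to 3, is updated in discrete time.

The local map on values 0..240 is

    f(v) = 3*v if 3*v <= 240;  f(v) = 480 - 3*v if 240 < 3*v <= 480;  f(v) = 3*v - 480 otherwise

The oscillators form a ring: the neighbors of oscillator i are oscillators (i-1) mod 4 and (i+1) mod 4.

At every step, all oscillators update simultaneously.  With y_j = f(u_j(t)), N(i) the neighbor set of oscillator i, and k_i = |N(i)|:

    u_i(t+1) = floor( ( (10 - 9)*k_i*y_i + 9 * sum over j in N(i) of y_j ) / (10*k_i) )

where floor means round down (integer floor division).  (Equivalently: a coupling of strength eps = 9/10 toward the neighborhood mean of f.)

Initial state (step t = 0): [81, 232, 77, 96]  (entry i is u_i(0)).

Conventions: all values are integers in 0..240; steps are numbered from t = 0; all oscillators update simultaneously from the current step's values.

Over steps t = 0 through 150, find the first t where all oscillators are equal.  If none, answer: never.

Simulating step by step:
t=0: [81, 232, 77, 96]  (not all equal)
t=1: [207, 232, 206, 229]  (not all equal)
t=2: [204, 147, 204, 146]  (not all equal)
t=3: [49, 122, 49, 123]  (not all equal)
t=4: [115, 143, 115, 143]  (not all equal)
t=5: [59, 126, 59, 126]  (not all equal)
t=6: [109, 169, 109, 169]  (not all equal)
t=7: [39, 140, 39, 140]  (not all equal)
t=8: [65, 111, 65, 111]  (not all equal)
t=9: [151, 190, 151, 190]  (not all equal)
t=10: [83, 33, 83, 33]  (not all equal)
t=11: [112, 217, 112, 217]  (not all equal)
t=12: [168, 146, 168, 146]  (not all equal)
t=13: [40, 25, 40, 25]  (not all equal)
t=14: [79, 115, 79, 115]  (not all equal)
t=15: [145, 226, 145, 226]  (not all equal)
t=16: [182, 60, 182, 60]  (not all equal)
t=17: [168, 77, 168, 77]  (not all equal)
t=18: [210, 44, 210, 44]  (not all equal)
t=19: [133, 148, 133, 148]  (not all equal)
t=20: [40, 76, 40, 76]  (not all equal)
t=21: [217, 130, 217, 130]  (not all equal)
t=22: [98, 162, 98, 162]  (not all equal)
t=23: [24, 168, 24, 168]  (not all equal)
t=24: [28, 67, 28, 67]  (not all equal)
t=25: [189, 95, 189, 95]  (not all equal)
t=26: [184, 97, 184, 97]  (not all equal)
t=27: [177, 83, 177, 83]  (not all equal)
t=28: [213, 69, 213, 69]  (not all equal)
t=29: [202, 163, 202, 163]  (not all equal)
t=30: [20, 114, 20, 114]  (not all equal)
t=31: [130, 67, 130, 67]  (not all equal)
t=32: [189, 101, 189, 101]  (not all equal)
t=33: [168, 96, 168, 96]  (not all equal)
t=34: [175, 40, 175, 40]  (not all equal)
t=35: [112, 52, 112, 52]  (not all equal)
t=36: [154, 145, 154, 145]  (not all equal)
t=37: [42, 20, 42, 20]  (not all equal)
t=38: [66, 119, 66, 119]  (not all equal)
t=39: [130, 190, 130, 190]  (not all equal)
t=40: [90, 90, 90, 90]  (all equal)

Answer: 40
Key observation: Synchronization is absorbing here: once all oscillators are equal they stay equal, and step 40 is the first all-equal step.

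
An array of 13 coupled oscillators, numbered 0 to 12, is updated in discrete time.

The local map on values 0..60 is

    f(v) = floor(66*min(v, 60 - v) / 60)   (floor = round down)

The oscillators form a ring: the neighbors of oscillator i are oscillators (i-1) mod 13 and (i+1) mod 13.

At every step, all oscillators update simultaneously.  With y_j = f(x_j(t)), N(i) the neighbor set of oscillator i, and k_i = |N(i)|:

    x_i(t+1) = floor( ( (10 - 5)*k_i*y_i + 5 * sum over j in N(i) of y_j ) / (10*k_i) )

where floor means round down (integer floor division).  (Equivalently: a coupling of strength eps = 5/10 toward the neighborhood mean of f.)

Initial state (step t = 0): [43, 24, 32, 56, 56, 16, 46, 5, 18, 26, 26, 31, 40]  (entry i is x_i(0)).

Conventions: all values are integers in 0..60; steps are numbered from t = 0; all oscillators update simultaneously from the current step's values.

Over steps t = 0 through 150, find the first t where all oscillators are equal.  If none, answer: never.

Answer: 16
Key observation: Synchronization is absorbing here: once all oscillators are equal they stay equal, and step 16 is the first all-equal step.

Derivation:
t=0: [43, 24, 32, 56, 56, 16, 46, 5, 18, 26, 26, 31, 40]  (not all equal)
t=1: [21, 25, 22, 10, 7, 13, 13, 11, 17, 25, 28, 28, 23]  (not all equal)
t=2: [24, 25, 21, 13, 9, 12, 13, 14, 18, 25, 29, 28, 25]  (not all equal)
t=3: [26, 25, 21, 15, 11, 12, 14, 15, 20, 26, 29, 29, 27]  (not all equal)
t=4: [28, 26, 22, 16, 13, 13, 14, 17, 22, 27, 30, 30, 29]  (not all equal)
t=5: [29, 27, 23, 18, 14, 14, 15, 18, 23, 28, 32, 32, 31]  (not all equal)
t=6: [30, 28, 24, 19, 16, 15, 16, 19, 24, 28, 30, 30, 30]  (not all equal)
t=7: [32, 29, 25, 20, 17, 16, 17, 20, 25, 29, 32, 33, 33]  (not all equal)
t=8: [30, 29, 26, 22, 18, 17, 18, 22, 26, 29, 30, 29, 29]  (not all equal)
t=9: [32, 30, 27, 23, 20, 18, 20, 23, 27, 30, 32, 31, 31]  (not all equal)
t=10: [31, 31, 29, 25, 22, 20, 22, 25, 29, 31, 31, 30, 30]  (not all equal)
t=11: [31, 31, 30, 27, 24, 23, 24, 27, 30, 31, 31, 32, 32]  (not all equal)
t=12: [30, 31, 31, 29, 26, 25, 26, 29, 31, 31, 30, 30, 30]  (not all equal)
t=13: [32, 31, 31, 30, 28, 27, 28, 30, 31, 31, 32, 33, 33]  (not all equal)
t=14: [30, 30, 31, 31, 30, 29, 30, 31, 31, 30, 30, 29, 29]  (not all equal)
t=15: [32, 32, 31, 31, 32, 32, 32, 31, 31, 32, 32, 31, 31]  (not all equal)
t=16: [30, 30, 30, 30, 30, 30, 30, 30, 30, 30, 30, 30, 30]  (all equal)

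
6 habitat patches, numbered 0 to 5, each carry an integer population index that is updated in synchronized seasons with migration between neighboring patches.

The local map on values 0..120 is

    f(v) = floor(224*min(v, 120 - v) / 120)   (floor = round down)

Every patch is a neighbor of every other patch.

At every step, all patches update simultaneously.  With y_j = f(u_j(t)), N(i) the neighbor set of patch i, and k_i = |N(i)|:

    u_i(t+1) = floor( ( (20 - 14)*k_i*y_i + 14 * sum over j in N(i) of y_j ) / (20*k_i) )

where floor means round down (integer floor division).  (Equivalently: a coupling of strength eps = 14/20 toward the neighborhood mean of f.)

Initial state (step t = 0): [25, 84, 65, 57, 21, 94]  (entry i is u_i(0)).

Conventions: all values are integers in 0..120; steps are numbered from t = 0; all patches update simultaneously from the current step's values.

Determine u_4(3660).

Simulating step by step:
t=0: [25, 84, 65, 57, 21, 94]
t=1: [64, 67, 73, 74, 63, 64]
t=2: [98, 97, 95, 95, 98, 98]
t=3: [42, 42, 43, 43, 42, 42]
t=4: [78, 78, 78, 78, 78, 78]
t=5: [78, 78, 78, 78, 78, 78]

Answer: u_4(3660) = 78
Key observation: The state at step 4, [78, 78, 78, 78, 78, 78], reappears at step 5: the system is in a cycle of period 1 from step 4 on.  Therefore the state at step 3660 equals the state at step 4 + ((3660 - 4) mod 1) = 4, which is [78, 78, 78, 78, 78, 78].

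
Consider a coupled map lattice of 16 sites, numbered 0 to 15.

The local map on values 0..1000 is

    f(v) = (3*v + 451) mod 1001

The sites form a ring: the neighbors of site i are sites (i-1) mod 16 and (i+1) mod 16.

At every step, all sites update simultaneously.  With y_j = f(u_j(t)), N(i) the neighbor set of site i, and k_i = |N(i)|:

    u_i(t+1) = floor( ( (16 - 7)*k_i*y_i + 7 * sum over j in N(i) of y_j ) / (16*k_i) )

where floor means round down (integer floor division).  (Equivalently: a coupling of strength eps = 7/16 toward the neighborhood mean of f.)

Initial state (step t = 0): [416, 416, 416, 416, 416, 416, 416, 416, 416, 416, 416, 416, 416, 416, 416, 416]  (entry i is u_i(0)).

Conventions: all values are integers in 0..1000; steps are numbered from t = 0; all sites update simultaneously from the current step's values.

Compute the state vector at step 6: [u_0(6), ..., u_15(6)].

Simulating step by step:
t=0: [416, 416, 416, 416, 416, 416, 416, 416, 416, 416, 416, 416, 416, 416, 416, 416]
t=1: [698, 698, 698, 698, 698, 698, 698, 698, 698, 698, 698, 698, 698, 698, 698, 698]
t=2: [543, 543, 543, 543, 543, 543, 543, 543, 543, 543, 543, 543, 543, 543, 543, 543]
t=3: [78, 78, 78, 78, 78, 78, 78, 78, 78, 78, 78, 78, 78, 78, 78, 78]
t=4: [685, 685, 685, 685, 685, 685, 685, 685, 685, 685, 685, 685, 685, 685, 685, 685]
t=5: [504, 504, 504, 504, 504, 504, 504, 504, 504, 504, 504, 504, 504, 504, 504, 504]
t=6: [962, 962, 962, 962, 962, 962, 962, 962, 962, 962, 962, 962, 962, 962, 962, 962]

Answer: [962, 962, 962, 962, 962, 962, 962, 962, 962, 962, 962, 962, 962, 962, 962, 962]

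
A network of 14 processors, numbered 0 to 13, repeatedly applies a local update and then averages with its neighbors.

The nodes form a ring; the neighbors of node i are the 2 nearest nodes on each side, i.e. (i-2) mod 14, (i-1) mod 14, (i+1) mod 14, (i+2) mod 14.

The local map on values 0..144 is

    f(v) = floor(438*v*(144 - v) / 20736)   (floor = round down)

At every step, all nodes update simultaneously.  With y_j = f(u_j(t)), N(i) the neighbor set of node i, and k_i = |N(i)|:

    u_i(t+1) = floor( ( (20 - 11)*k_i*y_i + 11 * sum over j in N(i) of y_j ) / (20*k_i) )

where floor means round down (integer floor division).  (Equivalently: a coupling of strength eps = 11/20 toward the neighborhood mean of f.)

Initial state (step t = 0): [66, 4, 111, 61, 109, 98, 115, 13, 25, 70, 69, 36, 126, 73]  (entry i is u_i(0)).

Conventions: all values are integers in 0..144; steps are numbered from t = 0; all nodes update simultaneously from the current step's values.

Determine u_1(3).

Simulating step by step:
t=0: [66, 4, 111, 61, 109, 98, 115, 13, 25, 70, 69, 36, 126, 73]
t=1: [82, 59, 76, 83, 83, 82, 68, 61, 72, 88, 90, 88, 77, 83]
t=2: [107, 106, 107, 106, 106, 106, 107, 106, 106, 104, 104, 104, 106, 106]
t=3: [83, 84, 83, 84, 84, 84, 84, 85, 85, 86, 86, 86, 85, 85]

Answer: u_1(3) = 84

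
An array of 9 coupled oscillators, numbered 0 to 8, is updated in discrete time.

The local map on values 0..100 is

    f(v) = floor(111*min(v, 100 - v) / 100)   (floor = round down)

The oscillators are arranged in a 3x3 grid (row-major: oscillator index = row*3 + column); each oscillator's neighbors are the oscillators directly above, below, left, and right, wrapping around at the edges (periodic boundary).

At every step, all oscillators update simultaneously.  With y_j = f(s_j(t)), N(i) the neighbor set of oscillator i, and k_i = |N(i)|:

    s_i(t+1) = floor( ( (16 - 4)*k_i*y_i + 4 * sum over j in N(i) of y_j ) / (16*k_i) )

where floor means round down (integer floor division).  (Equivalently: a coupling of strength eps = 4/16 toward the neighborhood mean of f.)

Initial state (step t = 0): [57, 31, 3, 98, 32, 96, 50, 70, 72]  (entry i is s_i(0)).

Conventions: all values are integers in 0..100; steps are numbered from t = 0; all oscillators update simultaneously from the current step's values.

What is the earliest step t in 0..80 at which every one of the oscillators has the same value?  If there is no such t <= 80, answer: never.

Answer: 15
Key observation: Synchronization is absorbing here: once all oscillators are equal they stay equal, and step 15 is the first all-equal step.

Derivation:
t=0: [57, 31, 3, 98, 32, 96, 50, 70, 72]  (not all equal)
t=1: [41, 32, 9, 10, 30, 7, 48, 34, 29]  (not all equal)
t=2: [40, 34, 14, 16, 30, 10, 47, 37, 30]  (not all equal)
t=3: [40, 36, 19, 21, 31, 14, 47, 40, 32]  (not all equal)
t=4: [41, 38, 24, 26, 33, 18, 48, 43, 34]  (not all equal)
t=5: [43, 41, 28, 30, 35, 22, 49, 45, 36]  (not all equal)
t=6: [45, 44, 32, 34, 37, 26, 51, 47, 39]  (not all equal)
t=7: [47, 47, 36, 38, 41, 30, 51, 50, 42]  (not all equal)
t=8: [50, 50, 40, 43, 45, 35, 52, 53, 45]  (not all equal)
t=9: [53, 53, 45, 47, 48, 40, 52, 51, 48]  (not all equal)
t=10: [51, 52, 49, 51, 52, 45, 52, 53, 52]  (not all equal)
t=11: [53, 53, 53, 53, 52, 50, 53, 52, 52]  (not all equal)
t=12: [52, 52, 52, 52, 53, 54, 52, 52, 53]  (not all equal)
t=13: [53, 52, 52, 52, 52, 51, 52, 52, 52]  (not all equal)
t=14: [52, 52, 53, 53, 53, 53, 52, 53, 53]  (not all equal)
t=15: [52, 52, 52, 52, 52, 52, 52, 52, 52]  (all equal)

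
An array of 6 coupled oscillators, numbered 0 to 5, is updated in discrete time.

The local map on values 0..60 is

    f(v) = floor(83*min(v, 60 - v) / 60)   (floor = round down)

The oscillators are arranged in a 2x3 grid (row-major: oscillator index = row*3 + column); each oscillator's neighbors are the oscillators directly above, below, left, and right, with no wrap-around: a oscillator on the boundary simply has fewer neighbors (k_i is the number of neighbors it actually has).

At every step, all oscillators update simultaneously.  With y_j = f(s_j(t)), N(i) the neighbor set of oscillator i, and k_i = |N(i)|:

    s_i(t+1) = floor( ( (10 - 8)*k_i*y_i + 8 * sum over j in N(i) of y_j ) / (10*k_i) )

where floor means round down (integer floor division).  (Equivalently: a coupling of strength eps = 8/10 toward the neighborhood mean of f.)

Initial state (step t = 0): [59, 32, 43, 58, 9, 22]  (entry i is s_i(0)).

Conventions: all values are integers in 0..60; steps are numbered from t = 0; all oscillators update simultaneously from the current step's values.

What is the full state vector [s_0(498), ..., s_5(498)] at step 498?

Answer: [35, 35, 35, 35, 35, 35]
Key observation: The state at step 12, [35, 35, 35, 35, 35, 35], reappears at step 14: the system is in a cycle of period 2 from step 12 on.  Therefore the state at step 498 equals the state at step 12 + ((498 - 12) mod 2) = 12, which is [35, 35, 35, 35, 35, 35].

Derivation:
t=0: [59, 32, 43, 58, 9, 22]
t=1: [16, 17, 31, 5, 21, 20]
t=2: [16, 28, 28, 21, 20, 33]
t=3: [31, 30, 37, 25, 33, 33]
t=4: [38, 37, 37, 37, 37, 34]
t=5: [30, 30, 32, 30, 32, 31]
t=6: [41, 39, 40, 39, 40, 38]
t=7: [28, 27, 29, 27, 28, 27]
t=8: [37, 38, 37, 37, 37, 38]
t=9: [30, 30, 30, 31, 30, 30]
t=10: [40, 41, 41, 40, 40, 41]
t=11: [26, 26, 26, 27, 26, 26]
t=12: [35, 35, 35, 35, 35, 35]
t=13: [34, 34, 34, 34, 34, 34]
t=14: [35, 35, 35, 35, 35, 35]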